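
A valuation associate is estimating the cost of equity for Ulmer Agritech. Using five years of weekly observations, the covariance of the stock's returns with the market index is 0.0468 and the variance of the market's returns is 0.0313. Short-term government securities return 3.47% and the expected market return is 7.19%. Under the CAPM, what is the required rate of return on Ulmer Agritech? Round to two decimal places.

9.03%

β = Cov(R_i, R_m) / Var(R_m) = 0.0468 / 0.0313 = 1.4952
MRP = 7.19% − 3.47% = 3.72%
E(R) = R_f + β × MRP = 3.47% + 1.4952 × 3.72% = 9.03%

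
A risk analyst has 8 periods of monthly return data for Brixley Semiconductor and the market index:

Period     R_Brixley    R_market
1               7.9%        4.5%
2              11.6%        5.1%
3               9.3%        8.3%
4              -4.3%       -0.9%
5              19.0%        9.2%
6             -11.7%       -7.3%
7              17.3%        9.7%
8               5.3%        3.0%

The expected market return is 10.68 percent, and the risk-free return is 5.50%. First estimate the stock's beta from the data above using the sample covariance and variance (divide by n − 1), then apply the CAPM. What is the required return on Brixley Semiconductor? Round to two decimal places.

14.53%

Mean R_i = (7.9 + 11.6 + 9.3 − 4.3 + 19.0 − 11.7 + 17.3 + 5.3) / 8 = 6.8000%
Mean R_m = (4.5 + 5.1 + 8.3 − 0.9 + 9.2 − 7.3 + 9.7 + 3.0) / 8 = 3.9500%
Σ(R_i − R̄_i)(R_m − R̄_m) = 404.8100  ⇒  Cov = 404.8100 / 7 = 57.8300
Σ(R_m − R̄_m)² = 232.1600  ⇒  Var(R_m) = 232.1600 / 7 = 33.1657
β = Cov / Var(R_m) = 57.8300 / 33.1657 = 1.7437
MRP = 10.68% − 5.50% = 5.18%
E(R) = R_f + β × MRP = 5.50% + 1.7437 × 5.18% = 14.53%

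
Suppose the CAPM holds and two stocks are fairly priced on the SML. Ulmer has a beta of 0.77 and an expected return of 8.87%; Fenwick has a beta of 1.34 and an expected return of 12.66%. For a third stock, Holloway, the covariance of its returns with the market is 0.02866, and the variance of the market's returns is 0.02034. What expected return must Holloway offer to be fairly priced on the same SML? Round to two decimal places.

13.12%

MRP = (12.66% − 8.87%) / (1.34 − 0.77) = 6.6491%
R_f = 8.87% − 0.77 × 6.6491% = 3.7502%
β_Holloway = Cov / Var(R_m) = 0.02866 / 0.02034 = 1.4090
E(R_Holloway) = R_f + β × MRP = 3.7502% + 1.4090 × 6.6491% = 13.12%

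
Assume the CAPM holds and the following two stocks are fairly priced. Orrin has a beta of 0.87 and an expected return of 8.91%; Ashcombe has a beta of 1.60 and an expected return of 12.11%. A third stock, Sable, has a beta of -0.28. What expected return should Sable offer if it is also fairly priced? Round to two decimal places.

3.87%

MRP (SML slope) = (12.11% − 8.91%) / (1.60 − 0.87) = 3.20% / 0.73 = 4.3836%
R_f (intercept) = 8.91% − 0.87 × 4.3836% = 5.0963%
E(R_Sable) = R_f + β × MRP = 5.0963% + -0.28 × 4.3836% = 3.87%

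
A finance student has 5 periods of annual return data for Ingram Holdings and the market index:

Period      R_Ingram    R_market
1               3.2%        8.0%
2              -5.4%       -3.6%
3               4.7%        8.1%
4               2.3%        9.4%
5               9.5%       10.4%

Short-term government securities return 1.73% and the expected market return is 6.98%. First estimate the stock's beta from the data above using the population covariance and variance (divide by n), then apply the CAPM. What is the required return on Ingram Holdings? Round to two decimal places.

6.20%

Mean R_i = (3.2 − 5.4 + 4.7 + 2.3 + 9.5) / 5 = 2.8600%
Mean R_m = (8.0 − 3.6 + 8.1 + 9.4 + 10.4) / 5 = 6.4600%
Σ(R_i − R̄_i)(R_m − R̄_m) = 111.1520  ⇒  Cov = 111.1520 / 5 = 22.2304
Σ(R_m − R̄_m)² = 130.4320  ⇒  Var(R_m) = 130.4320 / 5 = 26.0864
β = Cov / Var(R_m) = 22.2304 / 26.0864 = 0.8522
MRP = 6.98% − 1.73% = 5.25%
E(R) = R_f + β × MRP = 1.73% + 0.8522 × 5.25% = 6.20%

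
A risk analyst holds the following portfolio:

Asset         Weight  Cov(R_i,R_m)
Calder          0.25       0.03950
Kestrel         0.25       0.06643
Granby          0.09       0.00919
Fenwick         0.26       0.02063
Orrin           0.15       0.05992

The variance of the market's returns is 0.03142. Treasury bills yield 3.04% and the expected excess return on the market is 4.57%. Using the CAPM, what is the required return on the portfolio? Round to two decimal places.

β_Calder = 0.03950 / 0.03142 = 1.2572
β_Kestrel = 0.06643 / 0.03142 = 2.1143
β_Granby = 0.00919 / 0.03142 = 0.2925
β_Fenwick = 0.02063 / 0.03142 = 0.6566
β_Orrin = 0.05992 / 0.03142 = 1.9071
β_P = Σ w_i β_i = 0.25×1.2572 + 0.25×2.1143 + 0.09×0.2925 + 0.26×0.6566 + 0.15×1.9071 = 1.3260
E(R_P) = R_f + β_P × MRP = 3.04% + 1.3260 × 4.57% = 9.10%

9.10%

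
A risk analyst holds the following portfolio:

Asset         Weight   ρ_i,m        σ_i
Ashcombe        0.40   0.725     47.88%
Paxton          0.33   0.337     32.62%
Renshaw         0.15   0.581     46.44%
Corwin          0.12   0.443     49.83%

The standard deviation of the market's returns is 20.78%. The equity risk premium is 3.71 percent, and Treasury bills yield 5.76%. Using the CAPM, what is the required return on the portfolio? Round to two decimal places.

10.08%

β_Ashcombe = 0.725 × 47.88% / 20.78% = 1.6705
β_Paxton = 0.337 × 32.62% / 20.78% = 0.5290
β_Renshaw = 0.581 × 46.44% / 20.78% = 1.2984
β_Corwin = 0.443 × 49.83% / 20.78% = 1.0623
β_P = Σ w_i β_i = 0.40×1.6705 + 0.33×0.5290 + 0.15×1.2984 + 0.12×1.0623 = 1.1650
E(R_P) = R_f + β_P × MRP = 5.76% + 1.1650 × 3.71% = 10.08%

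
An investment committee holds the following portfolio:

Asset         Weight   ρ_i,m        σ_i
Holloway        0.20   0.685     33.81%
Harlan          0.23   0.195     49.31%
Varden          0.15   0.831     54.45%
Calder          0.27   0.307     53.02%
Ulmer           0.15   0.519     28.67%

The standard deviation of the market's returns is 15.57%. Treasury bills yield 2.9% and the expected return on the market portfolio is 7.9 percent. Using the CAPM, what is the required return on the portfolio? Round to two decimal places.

9.41%

β_Holloway = 0.685 × 33.81% / 15.57% = 1.4875
β_Harlan = 0.195 × 49.31% / 15.57% = 0.6176
β_Varden = 0.831 × 54.45% / 15.57% = 2.9061
β_Calder = 0.307 × 53.02% / 15.57% = 1.0454
β_Ulmer = 0.519 × 28.67% / 15.57% = 0.9557
β_P = Σ w_i β_i = 0.20×1.4875 + 0.23×0.6176 + 0.15×2.9061 + 0.27×1.0454 + 0.15×0.9557 = 1.3011
MRP = 7.9% − 2.9% = 5.00%
E(R_P) = R_f + β_P × MRP = 2.9% + 1.3011 × 5.0% = 9.41%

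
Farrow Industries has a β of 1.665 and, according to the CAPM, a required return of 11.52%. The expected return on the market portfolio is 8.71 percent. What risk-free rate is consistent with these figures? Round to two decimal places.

4.48%

E(R) = R_f + β(E(R_m) − R_f) = R_f(1 − β) + β·E(R_m)
11.52% = R_f × (1 − 1.665) + 1.665 × 8.71%
11.52% = R_f × -0.665 + 14.50215%
R_f = (11.52% − 14.50215%) / -0.665 = 4.48%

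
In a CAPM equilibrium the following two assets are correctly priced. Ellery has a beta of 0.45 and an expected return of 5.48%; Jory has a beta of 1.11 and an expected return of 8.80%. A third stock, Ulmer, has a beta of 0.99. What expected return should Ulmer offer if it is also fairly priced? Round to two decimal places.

MRP (SML slope) = (8.80% − 5.48%) / (1.11 − 0.45) = 3.32% / 0.66 = 5.0303%
R_f (intercept) = 5.48% − 0.45 × 5.0303% = 3.2164%
E(R_Ulmer) = R_f + β × MRP = 3.2164% + 0.99 × 5.0303% = 8.20%

8.20%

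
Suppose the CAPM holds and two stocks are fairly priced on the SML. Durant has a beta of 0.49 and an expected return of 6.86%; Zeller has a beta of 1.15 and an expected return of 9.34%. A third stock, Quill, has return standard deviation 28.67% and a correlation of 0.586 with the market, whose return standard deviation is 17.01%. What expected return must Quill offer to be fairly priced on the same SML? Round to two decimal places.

MRP = (9.34% − 6.86%) / (1.15 − 0.49) = 3.7576%
R_f = 6.86% − 0.49 × 3.7576% = 5.0188%
β_Quill = ρ·σ_i/σ_m = 0.586 × 28.67 / 17.01 = 0.9877
E(R_Quill) = R_f + β × MRP = 5.0188% + 0.9877 × 3.7576% = 8.73%

8.73%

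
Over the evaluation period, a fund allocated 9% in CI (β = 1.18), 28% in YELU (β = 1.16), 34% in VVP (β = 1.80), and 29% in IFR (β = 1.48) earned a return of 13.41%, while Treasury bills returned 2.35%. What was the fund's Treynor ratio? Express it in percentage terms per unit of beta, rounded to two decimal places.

β_P = 0.09×1.18 + 0.28×1.16 + 0.34×1.80 + 0.29×1.48 = 1.4722
Treynor = (R_P − R_f) / β_P = (13.41% − 2.35%) / 1.4722 = 11.06% / 1.4722 = 7.51%

7.51%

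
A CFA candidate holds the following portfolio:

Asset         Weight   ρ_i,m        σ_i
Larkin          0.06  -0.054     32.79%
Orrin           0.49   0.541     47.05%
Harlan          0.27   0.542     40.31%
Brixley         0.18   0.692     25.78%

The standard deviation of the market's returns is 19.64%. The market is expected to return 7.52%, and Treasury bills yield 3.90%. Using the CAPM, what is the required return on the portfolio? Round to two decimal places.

β_Larkin = -0.054 × 32.79% / 19.64% = -0.0902
β_Orrin = 0.541 × 47.05% / 19.64% = 1.2960
β_Harlan = 0.542 × 40.31% / 19.64% = 1.1124
β_Brixley = 0.692 × 25.78% / 19.64% = 0.9083
β_P = Σ w_i β_i = 0.06×-0.0902 + 0.49×1.2960 + 0.27×1.1124 + 0.18×0.9083 = 1.0935
MRP = 7.52% − 3.90% = 3.62%
E(R_P) = R_f + β_P × MRP = 3.90% + 1.0935 × 3.62% = 7.86%

7.86%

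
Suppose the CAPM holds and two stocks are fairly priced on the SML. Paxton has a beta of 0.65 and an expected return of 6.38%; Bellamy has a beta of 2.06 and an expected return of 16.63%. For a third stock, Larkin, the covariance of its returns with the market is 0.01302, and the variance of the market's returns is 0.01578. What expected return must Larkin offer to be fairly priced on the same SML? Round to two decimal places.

7.65%

MRP = (16.63% − 6.38%) / (2.06 − 0.65) = 7.2695%
R_f = 6.38% − 0.65 × 7.2695% = 1.6548%
β_Larkin = Cov / Var(R_m) = 0.01302 / 0.01578 = 0.8251
E(R_Larkin) = R_f + β × MRP = 1.6548% + 0.8251 × 7.2695% = 7.65%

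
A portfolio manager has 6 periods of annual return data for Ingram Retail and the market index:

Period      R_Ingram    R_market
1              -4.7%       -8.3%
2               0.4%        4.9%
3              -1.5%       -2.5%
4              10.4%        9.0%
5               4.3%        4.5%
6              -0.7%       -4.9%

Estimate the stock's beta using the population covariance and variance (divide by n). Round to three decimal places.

0.705

Mean R_i = (-4.7 + 0.4 − 1.5 + 10.4 + 4.3 − 0.7) / 6 = 1.3667%
Mean R_m = (-8.3 + 4.9 − 2.5 + 9.0 + 4.5 − 4.9) / 6 = 0.4500%
Σ(R_i − R̄_i)(R_m − R̄_m) = 157.4100  ⇒  Cov = 157.4100 / 6 = 26.2350
Σ(R_m − R̄_m)² = 223.1950  ⇒  Var(R_m) = 223.1950 / 6 = 37.1992
β = Cov / Var(R_m) = 26.2350 / 37.1992 = 0.7053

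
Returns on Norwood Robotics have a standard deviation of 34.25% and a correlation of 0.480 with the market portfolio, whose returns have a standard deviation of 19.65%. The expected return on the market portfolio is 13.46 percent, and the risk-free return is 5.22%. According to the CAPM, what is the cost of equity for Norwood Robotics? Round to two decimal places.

12.11%

β = ρ × σ_i / σ_m = 0.480 × 34.25% / 19.65% = 0.8366
MRP = 13.46% − 5.22% = 8.24%
E(R) = 5.22% + 0.8366 × 8.24% = 12.11%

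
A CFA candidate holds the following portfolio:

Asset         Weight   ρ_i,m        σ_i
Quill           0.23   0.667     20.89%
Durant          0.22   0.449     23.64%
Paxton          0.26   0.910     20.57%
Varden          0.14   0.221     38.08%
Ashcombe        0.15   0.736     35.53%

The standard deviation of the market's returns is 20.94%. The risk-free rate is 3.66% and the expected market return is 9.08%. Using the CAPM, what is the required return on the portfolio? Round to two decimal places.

β_Quill = 0.667 × 20.89% / 20.94% = 0.6654
β_Durant = 0.449 × 23.64% / 20.94% = 0.5069
β_Paxton = 0.910 × 20.57% / 20.94% = 0.8939
β_Varden = 0.221 × 38.08% / 20.94% = 0.4019
β_Ashcombe = 0.736 × 35.53% / 20.94% = 1.2488
β_P = Σ w_i β_i = 0.23×0.6654 + 0.22×0.5069 + 0.26×0.8939 + 0.14×0.4019 + 0.15×1.2488 = 0.7406
MRP = 9.08% − 3.66% = 5.42%
E(R_P) = R_f + β_P × MRP = 3.66% + 0.7406 × 5.42% = 7.67%

7.67%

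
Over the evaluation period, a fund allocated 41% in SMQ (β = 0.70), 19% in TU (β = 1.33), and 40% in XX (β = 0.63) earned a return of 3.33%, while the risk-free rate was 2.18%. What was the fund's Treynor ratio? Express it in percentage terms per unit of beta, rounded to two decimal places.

β_P = 0.41×0.70 + 0.19×1.33 + 0.40×0.63 = 0.7917
Treynor = (R_P − R_f) / β_P = (3.33% − 2.18%) / 0.7917 = 1.15% / 0.7917 = 1.45%

1.45%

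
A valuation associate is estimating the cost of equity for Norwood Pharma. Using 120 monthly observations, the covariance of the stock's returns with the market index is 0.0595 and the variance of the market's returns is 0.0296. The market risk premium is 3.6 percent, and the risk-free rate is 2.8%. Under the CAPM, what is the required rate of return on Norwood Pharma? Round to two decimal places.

β = Cov(R_i, R_m) / Var(R_m) = 0.0595 / 0.0296 = 2.0101
E(R) = R_f + β × MRP = 2.8% + 2.0101 × 3.6% = 10.04%

10.04%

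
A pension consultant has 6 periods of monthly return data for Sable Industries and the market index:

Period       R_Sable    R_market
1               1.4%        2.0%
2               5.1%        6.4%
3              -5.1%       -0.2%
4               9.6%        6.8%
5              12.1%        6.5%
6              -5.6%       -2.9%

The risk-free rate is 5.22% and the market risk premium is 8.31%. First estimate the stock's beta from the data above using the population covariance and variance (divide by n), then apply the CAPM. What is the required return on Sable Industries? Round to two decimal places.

19.27%

Mean R_i = (1.4 + 5.1 − 5.1 + 9.6 + 12.1 − 5.6) / 6 = 2.9167%
Mean R_m = (2.0 + 6.4 − 0.2 + 6.8 + 6.5 − 2.9) / 6 = 3.1000%
Σ(R_i − R̄_i)(R_m − R̄_m) = 142.3800  ⇒  Cov = 142.3800 / 6 = 23.7300
Σ(R_m − R̄_m)² = 84.2400  ⇒  Var(R_m) = 84.2400 / 6 = 14.0400
β = Cov / Var(R_m) = 23.7300 / 14.0400 = 1.6902
E(R) = R_f + β × MRP = 5.22% + 1.6902 × 8.31% = 19.27%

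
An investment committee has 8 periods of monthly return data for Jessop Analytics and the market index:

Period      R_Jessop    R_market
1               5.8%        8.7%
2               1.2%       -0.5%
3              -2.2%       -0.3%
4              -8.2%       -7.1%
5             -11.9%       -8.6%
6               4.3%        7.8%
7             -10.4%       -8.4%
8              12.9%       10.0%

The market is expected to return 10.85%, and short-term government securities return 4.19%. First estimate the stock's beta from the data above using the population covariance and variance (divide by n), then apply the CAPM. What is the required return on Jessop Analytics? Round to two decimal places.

11.33%

Mean R_i = (5.8 + 1.2 − 2.2 − 8.2 − 11.9 + 4.3 − 10.4 + 12.9) / 8 = -1.0625%
Mean R_m = (8.7 − 0.5 − 0.3 − 7.1 − 8.6 + 7.8 − 8.4 + 10.0) / 8 = 0.2000%
Σ(R_i − R̄_i)(R_m − R̄_m) = 462.6800  ⇒  Cov = 462.6800 / 8 = 57.8350
Σ(R_m − R̄_m)² = 431.4800  ⇒  Var(R_m) = 431.4800 / 8 = 53.9350
β = Cov / Var(R_m) = 57.8350 / 53.9350 = 1.0723
MRP = 10.85% − 4.19% = 6.66%
E(R) = R_f + β × MRP = 4.19% + 1.0723 × 6.66% = 11.33%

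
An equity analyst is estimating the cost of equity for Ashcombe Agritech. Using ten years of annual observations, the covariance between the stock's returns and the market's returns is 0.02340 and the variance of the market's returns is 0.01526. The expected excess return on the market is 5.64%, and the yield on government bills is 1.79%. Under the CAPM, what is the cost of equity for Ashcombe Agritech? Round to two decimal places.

β = Cov(R_i, R_m) / Var(R_m) = 0.02340 / 0.01526 = 1.5334
E(R) = R_f + β × MRP = 1.79% + 1.5334 × 5.64% = 10.44%

10.44%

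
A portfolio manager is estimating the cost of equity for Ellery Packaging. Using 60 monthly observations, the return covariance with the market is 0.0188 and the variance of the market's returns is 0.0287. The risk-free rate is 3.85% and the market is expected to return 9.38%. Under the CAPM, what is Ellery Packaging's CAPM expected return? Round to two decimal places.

7.47%

β = Cov(R_i, R_m) / Var(R_m) = 0.0188 / 0.0287 = 0.6551
MRP = 9.38% − 3.85% = 5.53%
E(R) = R_f + β × MRP = 3.85% + 0.6551 × 5.53% = 7.47%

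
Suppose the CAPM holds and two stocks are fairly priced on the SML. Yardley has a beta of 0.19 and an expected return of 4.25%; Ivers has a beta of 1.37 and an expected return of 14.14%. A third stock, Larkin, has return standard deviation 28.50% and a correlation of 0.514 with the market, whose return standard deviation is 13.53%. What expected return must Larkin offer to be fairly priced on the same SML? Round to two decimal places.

11.73%

MRP = (14.14% − 4.25%) / (1.37 − 0.19) = 8.3814%
R_f = 4.25% − 0.19 × 8.3814% = 2.6575%
β_Larkin = ρ·σ_i/σ_m = 0.514 × 28.50 / 13.53 = 1.0827
E(R_Larkin) = R_f + β × MRP = 2.6575% + 1.0827 × 8.3814% = 11.73%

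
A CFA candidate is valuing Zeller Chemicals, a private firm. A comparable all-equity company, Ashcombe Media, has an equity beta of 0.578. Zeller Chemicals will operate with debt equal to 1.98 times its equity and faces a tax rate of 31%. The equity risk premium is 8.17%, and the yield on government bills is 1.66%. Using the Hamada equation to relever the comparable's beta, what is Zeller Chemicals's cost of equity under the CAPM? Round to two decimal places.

12.83%

β_L = β_U × [1 + (1 − t)(D/E)] = 0.578 × [1 + (1 − 0.31) × 1.98]
    = 0.578 × [1 + 0.69 × 1.98] = 0.578 × 2.3662 = 1.3677
E(R) = R_f + β_L × MRP = 1.66% + 1.3677 × 8.17% = 12.83%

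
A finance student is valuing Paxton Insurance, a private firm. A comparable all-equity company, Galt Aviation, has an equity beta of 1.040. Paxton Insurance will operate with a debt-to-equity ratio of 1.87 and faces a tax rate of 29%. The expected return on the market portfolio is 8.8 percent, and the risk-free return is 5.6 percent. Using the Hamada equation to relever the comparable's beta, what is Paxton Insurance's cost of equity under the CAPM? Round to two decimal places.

13.35%

β_L = β_U × [1 + (1 − t)(D/E)] = 1.040 × [1 + (1 − 0.29) × 1.87]
    = 1.040 × [1 + 0.71 × 1.87] = 1.040 × 2.3277 = 2.4208
MRP = 8.8% − 5.6% = 3.20%
E(R) = R_f + β_L × MRP = 5.6% + 2.4208 × 3.2% = 13.35%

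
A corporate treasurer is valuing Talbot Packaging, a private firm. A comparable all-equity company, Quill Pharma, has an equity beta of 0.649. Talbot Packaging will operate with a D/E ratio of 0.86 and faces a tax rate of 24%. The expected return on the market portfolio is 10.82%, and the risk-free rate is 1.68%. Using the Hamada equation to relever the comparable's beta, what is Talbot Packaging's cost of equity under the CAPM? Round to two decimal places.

11.49%

β_L = β_U × [1 + (1 − t)(D/E)] = 0.649 × [1 + (1 − 0.24) × 0.86]
    = 0.649 × [1 + 0.76 × 0.86] = 0.649 × 1.6536 = 1.0732
MRP = 10.82% − 1.68% = 9.14%
E(R) = R_f + β_L × MRP = 1.68% + 1.0732 × 9.14% = 11.49%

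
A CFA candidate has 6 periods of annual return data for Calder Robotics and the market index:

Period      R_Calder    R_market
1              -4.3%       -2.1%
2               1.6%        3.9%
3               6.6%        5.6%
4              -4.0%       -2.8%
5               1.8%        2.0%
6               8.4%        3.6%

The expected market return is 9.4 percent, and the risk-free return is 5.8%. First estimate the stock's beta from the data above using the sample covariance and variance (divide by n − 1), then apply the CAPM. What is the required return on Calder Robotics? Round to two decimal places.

Mean R_i = (-4.3 + 1.6 + 6.6 − 4.0 + 1.8 + 8.4) / 6 = 1.6833%
Mean R_m = (-2.1 + 3.9 + 5.6 − 2.8 + 2.0 + 3.6) / 6 = 1.7000%
Σ(R_i − R̄_i)(R_m − R̄_m) = 80.1000  ⇒  Cov = 80.1000 / 5 = 16.0200
Σ(R_m − R̄_m)² = 58.4400  ⇒  Var(R_m) = 58.4400 / 5 = 11.6880
β = Cov / Var(R_m) = 16.0200 / 11.6880 = 1.3706
MRP = 9.4% − 5.8% = 3.60%
E(R) = R_f + β × MRP = 5.8% + 1.3706 × 3.6% = 10.73%

10.73%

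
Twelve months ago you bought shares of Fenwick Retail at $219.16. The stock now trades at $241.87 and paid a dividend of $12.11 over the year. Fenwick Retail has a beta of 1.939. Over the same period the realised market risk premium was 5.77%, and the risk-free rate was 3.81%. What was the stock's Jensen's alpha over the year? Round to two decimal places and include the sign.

+0.89%

Realised HPR = (P1 + D1 − P0) / P0 = (241.87 + 12.11 − 219.16) / 219.16 = 34.82 / 219.16 = 15.8879%
CAPM required = R_f + β·MRP = 3.81% + 1.939 × 5.77% = 14.99803%
α = realised − required = 15.8879% − 14.99803% = +0.89%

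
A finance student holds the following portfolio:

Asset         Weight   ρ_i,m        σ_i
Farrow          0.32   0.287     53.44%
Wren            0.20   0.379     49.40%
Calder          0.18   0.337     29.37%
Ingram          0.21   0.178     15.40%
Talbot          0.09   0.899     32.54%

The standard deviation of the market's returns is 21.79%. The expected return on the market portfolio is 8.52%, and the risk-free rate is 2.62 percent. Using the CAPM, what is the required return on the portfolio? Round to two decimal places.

6.31%

β_Farrow = 0.287 × 53.44% / 21.79% = 0.7039
β_Wren = 0.379 × 49.40% / 21.79% = 0.8592
β_Calder = 0.337 × 29.37% / 21.79% = 0.4542
β_Ingram = 0.178 × 15.40% / 21.79% = 0.1258
β_Talbot = 0.899 × 32.54% / 21.79% = 1.3425
β_P = Σ w_i β_i = 0.32×0.7039 + 0.20×0.8592 + 0.18×0.4542 + 0.21×0.1258 + 0.09×1.3425 = 0.6261
MRP = 8.52% − 2.62% = 5.90%
E(R_P) = R_f + β_P × MRP = 2.62% + 0.6261 × 5.90% = 6.31%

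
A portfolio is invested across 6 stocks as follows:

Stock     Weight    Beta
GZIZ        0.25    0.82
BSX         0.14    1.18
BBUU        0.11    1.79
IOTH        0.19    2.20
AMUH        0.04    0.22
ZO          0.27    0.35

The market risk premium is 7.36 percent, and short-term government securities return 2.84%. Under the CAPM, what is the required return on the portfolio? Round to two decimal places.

10.85%

β_P = Σ w_i β_i = 0.25×0.82 + 0.14×1.18 + 0.11×1.79 + 0.19×2.20 + 0.04×0.22 + 0.27×0.35 = 1.0884
E(R_P) = R_f + β_P × MRP = 2.84% + 1.0884 × 7.36% = 10.85%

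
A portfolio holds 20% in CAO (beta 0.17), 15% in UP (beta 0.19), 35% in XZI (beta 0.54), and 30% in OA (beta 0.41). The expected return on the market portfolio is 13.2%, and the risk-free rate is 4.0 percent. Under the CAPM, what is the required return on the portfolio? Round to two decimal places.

7.45%

β_P = Σ w_i β_i = 0.20×0.17 + 0.15×0.19 + 0.35×0.54 + 0.30×0.41 = 0.3745
MRP = 13.2% − 4.0% = 9.20%
E(R_P) = R_f + β_P × MRP = 4.0% + 0.3745 × 9.2% = 7.45%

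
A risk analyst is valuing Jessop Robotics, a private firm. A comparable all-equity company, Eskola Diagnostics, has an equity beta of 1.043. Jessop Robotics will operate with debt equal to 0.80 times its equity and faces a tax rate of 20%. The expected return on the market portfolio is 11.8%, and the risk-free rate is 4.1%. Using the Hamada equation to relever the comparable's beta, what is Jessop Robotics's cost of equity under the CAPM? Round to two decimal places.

β_L = β_U × [1 + (1 − t)(D/E)] = 1.043 × [1 + (1 − 0.20) × 0.80]
    = 1.043 × [1 + 0.80 × 0.80] = 1.043 × 1.6400 = 1.7105
MRP = 11.8% − 4.1% = 7.70%
E(R) = R_f + β_L × MRP = 4.1% + 1.7105 × 7.7% = 17.27%

17.27%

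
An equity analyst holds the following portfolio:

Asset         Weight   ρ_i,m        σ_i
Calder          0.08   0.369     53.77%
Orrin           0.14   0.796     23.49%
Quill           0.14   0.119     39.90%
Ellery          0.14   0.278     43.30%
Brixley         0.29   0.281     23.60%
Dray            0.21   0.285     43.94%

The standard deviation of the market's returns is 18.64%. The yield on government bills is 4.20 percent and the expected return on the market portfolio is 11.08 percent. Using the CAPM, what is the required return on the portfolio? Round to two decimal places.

8.30%

β_Calder = 0.369 × 53.77% / 18.64% = 1.0644
β_Orrin = 0.796 × 23.49% / 18.64% = 1.0031
β_Quill = 0.119 × 39.90% / 18.64% = 0.2547
β_Ellery = 0.278 × 43.30% / 18.64% = 0.6458
β_Brixley = 0.281 × 23.60% / 18.64% = 0.3558
β_Dray = 0.285 × 43.94% / 18.64% = 0.6718
β_P = Σ w_i β_i = 0.08×1.0644 + 0.14×1.0031 + 0.14×0.2547 + 0.14×0.6458 + 0.29×0.3558 + 0.21×0.6718 = 0.5959
MRP = 11.08% − 4.20% = 6.88%
E(R_P) = R_f + β_P × MRP = 4.20% + 0.5959 × 6.88% = 8.30%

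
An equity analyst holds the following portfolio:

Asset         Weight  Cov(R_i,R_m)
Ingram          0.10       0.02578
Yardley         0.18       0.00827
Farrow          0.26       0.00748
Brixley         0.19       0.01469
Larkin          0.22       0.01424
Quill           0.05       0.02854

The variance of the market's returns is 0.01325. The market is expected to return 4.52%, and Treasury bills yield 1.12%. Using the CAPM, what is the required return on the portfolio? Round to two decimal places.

4.55%

β_Ingram = 0.02578 / 0.01325 = 1.9457
β_Yardley = 0.00827 / 0.01325 = 0.6242
β_Farrow = 0.00748 / 0.01325 = 0.5645
β_Brixley = 0.01469 / 0.01325 = 1.1087
β_Larkin = 0.01424 / 0.01325 = 1.0747
β_Quill = 0.02854 / 0.01325 = 2.1540
β_P = Σ w_i β_i = 0.10×1.9457 + 0.18×0.6242 + 0.26×0.5645 + 0.19×1.1087 + 0.22×1.0747 + 0.05×2.1540 = 1.0085
MRP = 4.52% − 1.12% = 3.40%
E(R_P) = R_f + β_P × MRP = 1.12% + 1.0085 × 3.40% = 4.55%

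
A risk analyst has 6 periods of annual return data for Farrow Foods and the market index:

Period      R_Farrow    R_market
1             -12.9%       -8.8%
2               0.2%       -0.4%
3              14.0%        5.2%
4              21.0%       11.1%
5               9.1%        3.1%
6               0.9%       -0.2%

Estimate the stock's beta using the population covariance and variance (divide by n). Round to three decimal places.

1.782

Mean R_i = (-12.9 + 0.2 + 14.0 + 21.0 + 9.1 + 0.9) / 6 = 5.3833%
Mean R_m = (-8.8 − 0.4 + 5.2 + 11.1 + 3.1 − 0.2) / 6 = 1.6667%
Σ(R_i − R̄_i)(R_m − R̄_m) = 393.5367  ⇒  Cov = 393.5367 / 6 = 65.5895
Σ(R_m − R̄_m)² = 220.8333  ⇒  Var(R_m) = 220.8333 / 6 = 36.8056
β = Cov / Var(R_m) = 65.5895 / 36.8056 = 1.7821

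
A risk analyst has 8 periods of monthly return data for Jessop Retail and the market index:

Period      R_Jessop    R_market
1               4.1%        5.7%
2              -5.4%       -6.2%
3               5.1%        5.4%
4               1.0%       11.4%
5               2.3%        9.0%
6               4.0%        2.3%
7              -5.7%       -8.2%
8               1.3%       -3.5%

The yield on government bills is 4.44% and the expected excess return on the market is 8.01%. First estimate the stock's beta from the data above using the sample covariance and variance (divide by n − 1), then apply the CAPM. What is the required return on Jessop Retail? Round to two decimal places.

7.84%

Mean R_i = (4.1 − 5.4 + 5.1 + 1.0 + 2.3 + 4.0 − 5.7 + 1.3) / 8 = 0.8375%
Mean R_m = (5.7 − 6.2 + 5.4 + 11.4 + 9.0 + 2.3 − 8.2 − 3.5) / 8 = 1.9875%
Σ(R_i − R̄_i)(R_m − R̄_m) = 154.5638  ⇒  Cov = 154.5638 / 7 = 22.0805
Σ(R_m − R̄_m)² = 364.2288  ⇒  Var(R_m) = 364.2288 / 7 = 52.0327
β = Cov / Var(R_m) = 22.0805 / 52.0327 = 0.4244
E(R) = R_f + β × MRP = 4.44% + 0.4244 × 8.01% = 7.84%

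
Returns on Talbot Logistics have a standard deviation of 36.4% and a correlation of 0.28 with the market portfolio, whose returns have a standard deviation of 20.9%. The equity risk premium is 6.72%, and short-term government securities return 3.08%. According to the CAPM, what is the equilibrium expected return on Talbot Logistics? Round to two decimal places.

β = ρ × σ_i / σ_m = 0.28 × 36.4% / 20.9% = 0.4877
E(R) = 3.08% + 0.4877 × 6.72% = 6.36%

6.36%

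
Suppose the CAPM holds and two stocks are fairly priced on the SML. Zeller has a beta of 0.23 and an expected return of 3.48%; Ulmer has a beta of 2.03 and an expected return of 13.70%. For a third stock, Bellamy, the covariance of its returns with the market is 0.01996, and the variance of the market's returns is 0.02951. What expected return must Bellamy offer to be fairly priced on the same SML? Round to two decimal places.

6.01%

MRP = (13.70% − 3.48%) / (2.03 − 0.23) = 5.6778%
R_f = 3.48% − 0.23 × 5.6778% = 2.1741%
β_Bellamy = Cov / Var(R_m) = 0.01996 / 0.02951 = 0.6764
E(R_Bellamy) = R_f + β × MRP = 2.1741% + 0.6764 × 5.6778% = 6.01%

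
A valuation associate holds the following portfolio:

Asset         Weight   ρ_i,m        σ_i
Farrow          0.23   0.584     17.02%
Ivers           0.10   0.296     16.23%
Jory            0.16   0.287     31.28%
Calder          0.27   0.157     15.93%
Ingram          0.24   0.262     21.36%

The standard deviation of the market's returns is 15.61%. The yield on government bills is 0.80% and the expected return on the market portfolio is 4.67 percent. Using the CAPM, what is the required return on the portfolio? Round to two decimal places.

2.34%

β_Farrow = 0.584 × 17.02% / 15.61% = 0.6368
β_Ivers = 0.296 × 16.23% / 15.61% = 0.3078
β_Jory = 0.287 × 31.28% / 15.61% = 0.5751
β_Calder = 0.157 × 15.93% / 15.61% = 0.1602
β_Ingram = 0.262 × 21.36% / 15.61% = 0.3585
β_P = Σ w_i β_i = 0.23×0.6368 + 0.10×0.3078 + 0.16×0.5751 + 0.27×0.1602 + 0.24×0.3585 = 0.3986
MRP = 4.67% − 0.80% = 3.87%
E(R_P) = R_f + β_P × MRP = 0.80% + 0.3986 × 3.87% = 2.34%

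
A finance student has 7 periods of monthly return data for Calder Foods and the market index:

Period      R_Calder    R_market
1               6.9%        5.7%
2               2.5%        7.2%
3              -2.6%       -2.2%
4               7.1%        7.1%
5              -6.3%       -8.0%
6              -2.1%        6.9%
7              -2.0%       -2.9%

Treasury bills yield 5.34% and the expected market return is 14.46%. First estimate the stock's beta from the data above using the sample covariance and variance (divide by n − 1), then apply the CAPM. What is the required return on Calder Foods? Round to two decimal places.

11.16%

Mean R_i = (6.9 + 2.5 − 2.6 + 7.1 − 6.3 − 2.1 − 2.0) / 7 = 0.5000%
Mean R_m = (5.7 + 7.2 − 2.2 + 7.1 − 8.0 + 6.9 − 2.9) / 7 = 1.9714%
Σ(R_i − R̄_i)(R_m − R̄_m) = 148.2700  ⇒  Cov = 148.2700 / 6 = 24.7117
Σ(R_m − R̄_m)² = 232.3943  ⇒  Var(R_m) = 232.3943 / 6 = 38.7324
β = Cov / Var(R_m) = 24.7117 / 38.7324 = 0.6380
MRP = 14.46% − 5.34% = 9.12%
E(R) = R_f + β × MRP = 5.34% + 0.6380 × 9.12% = 11.16%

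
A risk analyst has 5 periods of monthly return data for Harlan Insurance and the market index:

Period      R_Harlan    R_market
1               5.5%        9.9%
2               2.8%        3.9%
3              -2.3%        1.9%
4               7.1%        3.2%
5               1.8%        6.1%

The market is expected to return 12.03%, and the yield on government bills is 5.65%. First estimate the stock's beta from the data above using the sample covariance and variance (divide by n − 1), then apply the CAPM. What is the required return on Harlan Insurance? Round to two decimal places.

8.93%

Mean R_i = (5.5 + 2.8 − 2.3 + 7.1 + 1.8) / 5 = 2.9800%
Mean R_m = (9.9 + 3.9 + 1.9 + 3.2 + 6.1) / 5 = 5.0000%
Σ(R_i − R̄_i)(R_m − R̄_m) = 20.2000  ⇒  Cov = 20.2000 / 4 = 5.0500
Σ(R_m − R̄_m)² = 39.2800  ⇒  Var(R_m) = 39.2800 / 4 = 9.8200
β = Cov / Var(R_m) = 5.0500 / 9.8200 = 0.5143
MRP = 12.03% − 5.65% = 6.38%
E(R) = R_f + β × MRP = 5.65% + 0.5143 × 6.38% = 8.93%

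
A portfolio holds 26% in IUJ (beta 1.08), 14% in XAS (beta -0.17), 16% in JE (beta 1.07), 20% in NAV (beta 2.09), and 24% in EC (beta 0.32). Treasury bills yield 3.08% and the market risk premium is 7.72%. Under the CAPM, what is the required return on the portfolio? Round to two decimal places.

10.21%

β_P = Σ w_i β_i = 0.26×1.08 + 0.14×-0.17 + 0.16×1.07 + 0.20×2.09 + 0.24×0.32 = 0.9230
E(R_P) = R_f + β_P × MRP = 3.08% + 0.9230 × 7.72% = 10.21%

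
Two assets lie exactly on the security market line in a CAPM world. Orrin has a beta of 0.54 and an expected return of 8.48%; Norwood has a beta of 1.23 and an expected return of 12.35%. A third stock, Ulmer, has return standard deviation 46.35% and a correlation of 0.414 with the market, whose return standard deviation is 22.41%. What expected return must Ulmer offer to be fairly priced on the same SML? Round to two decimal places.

MRP = (12.35% − 8.48%) / (1.23 − 0.54) = 5.6087%
R_f = 8.48% − 0.54 × 5.6087% = 5.4513%
β_Ulmer = ρ·σ_i/σ_m = 0.414 × 46.35 / 22.41 = 0.8563
E(R_Ulmer) = R_f + β × MRP = 5.4513% + 0.8563 × 5.6087% = 10.25%

10.25%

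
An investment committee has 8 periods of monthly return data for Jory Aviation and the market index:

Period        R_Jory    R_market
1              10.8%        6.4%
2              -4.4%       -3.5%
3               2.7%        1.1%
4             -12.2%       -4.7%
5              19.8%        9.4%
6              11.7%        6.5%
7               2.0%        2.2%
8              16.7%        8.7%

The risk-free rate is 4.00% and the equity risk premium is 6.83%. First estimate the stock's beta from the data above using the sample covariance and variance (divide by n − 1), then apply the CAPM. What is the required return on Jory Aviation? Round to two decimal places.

17.59%

Mean R_i = (10.8 − 4.4 + 2.7 − 12.2 + 19.8 + 11.7 + 2.0 + 16.7) / 8 = 5.8875%
Mean R_m = (6.4 − 3.5 + 1.1 − 4.7 + 9.4 + 6.5 + 2.2 + 8.7) / 8 = 3.2625%
Σ(R_i − R̄_i)(R_m − R̄_m) = 403.0263  ⇒  Cov = 403.0263 / 7 = 57.5752
Σ(R_m − R̄_m)² = 202.4988  ⇒  Var(R_m) = 202.4988 / 7 = 28.9284
β = Cov / Var(R_m) = 57.5752 / 28.9284 = 1.9903
E(R) = R_f + β × MRP = 4.00% + 1.9903 × 6.83% = 17.59%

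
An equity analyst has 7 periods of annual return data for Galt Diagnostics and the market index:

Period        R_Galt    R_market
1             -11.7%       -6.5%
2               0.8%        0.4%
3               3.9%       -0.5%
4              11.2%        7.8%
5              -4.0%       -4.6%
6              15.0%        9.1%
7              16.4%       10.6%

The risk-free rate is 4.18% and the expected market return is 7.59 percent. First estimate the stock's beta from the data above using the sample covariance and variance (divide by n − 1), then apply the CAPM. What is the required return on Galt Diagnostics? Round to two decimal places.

9.22%

Mean R_i = (-11.7 + 0.8 + 3.9 + 11.2 − 4.0 + 15.0 + 16.4) / 7 = 4.5143%
Mean R_m = (-6.5 + 0.4 − 0.5 + 7.8 − 4.6 + 9.1 + 10.6) / 7 = 2.3286%
Σ(R_i − R̄_i)(R_m − R̄_m) = 416.9371  ⇒  Cov = 416.9371 / 6 = 69.4895
Σ(R_m − R̄_m)² = 281.8743  ⇒  Var(R_m) = 281.8743 / 6 = 46.9791
β = Cov / Var(R_m) = 69.4895 / 46.9791 = 1.4792
MRP = 7.59% − 4.18% = 3.41%
E(R) = R_f + β × MRP = 4.18% + 1.4792 × 3.41% = 9.22%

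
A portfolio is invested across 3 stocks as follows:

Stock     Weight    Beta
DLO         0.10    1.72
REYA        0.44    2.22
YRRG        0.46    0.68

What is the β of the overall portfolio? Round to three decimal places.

1.462

β_P = Σ w_i β_i = 0.10×1.72 + 0.44×2.22 + 0.46×0.68 = 1.4616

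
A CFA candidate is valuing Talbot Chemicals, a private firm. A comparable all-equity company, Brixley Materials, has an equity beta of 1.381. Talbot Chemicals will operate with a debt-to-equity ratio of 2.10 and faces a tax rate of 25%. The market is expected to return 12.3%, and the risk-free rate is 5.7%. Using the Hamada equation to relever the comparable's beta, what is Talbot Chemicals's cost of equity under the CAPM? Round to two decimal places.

29.17%

β_L = β_U × [1 + (1 − t)(D/E)] = 1.381 × [1 + (1 − 0.25) × 2.10]
    = 1.381 × [1 + 0.75 × 2.10] = 1.381 × 2.5750 = 3.5561
MRP = 12.3% − 5.7% = 6.60%
E(R) = R_f + β_L × MRP = 5.7% + 3.5561 × 6.6% = 29.17%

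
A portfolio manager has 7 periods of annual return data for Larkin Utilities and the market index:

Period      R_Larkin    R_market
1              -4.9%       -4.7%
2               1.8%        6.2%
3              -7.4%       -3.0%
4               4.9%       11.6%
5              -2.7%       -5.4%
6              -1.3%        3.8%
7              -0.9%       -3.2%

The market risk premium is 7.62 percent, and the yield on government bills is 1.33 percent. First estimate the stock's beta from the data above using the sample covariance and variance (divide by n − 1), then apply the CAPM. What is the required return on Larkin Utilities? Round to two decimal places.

Mean R_i = (-4.9 + 1.8 − 7.4 + 4.9 − 2.7 − 1.3 − 0.9) / 7 = -1.5000%
Mean R_m = (-4.7 + 6.2 − 3.0 + 11.6 − 5.4 + 3.8 − 3.2) / 7 = 0.7571%
Σ(R_i − R̄_i)(R_m − R̄_m) = 133.7000  ⇒  Cov = 133.7000 / 6 = 22.2833
Σ(R_m − R̄_m)² = 253.9171  ⇒  Var(R_m) = 253.9171 / 6 = 42.3195
β = Cov / Var(R_m) = 22.2833 / 42.3195 = 0.5265
E(R) = R_f + β × MRP = 1.33% + 0.5265 × 7.62% = 5.34%

5.34%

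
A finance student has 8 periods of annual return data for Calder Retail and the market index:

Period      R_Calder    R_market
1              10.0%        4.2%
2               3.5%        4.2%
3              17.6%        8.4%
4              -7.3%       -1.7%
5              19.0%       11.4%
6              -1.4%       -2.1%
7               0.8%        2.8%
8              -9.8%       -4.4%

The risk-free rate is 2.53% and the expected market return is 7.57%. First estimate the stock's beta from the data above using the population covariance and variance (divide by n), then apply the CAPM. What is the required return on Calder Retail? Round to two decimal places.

12.09%

Mean R_i = (10.0 + 3.5 + 17.6 − 7.3 + 19.0 − 1.4 + 0.8 − 9.8) / 8 = 4.0500%
Mean R_m = (4.2 + 4.2 + 8.4 − 1.7 + 11.4 − 2.1 + 2.8 − 4.4) / 8 = 2.8500%
Σ(R_i − R̄_i)(R_m − R̄_m) = 389.5100  ⇒  Cov = 389.5100 / 8 = 48.6888
Σ(R_m − R̄_m)² = 205.3200  ⇒  Var(R_m) = 205.3200 / 8 = 25.6650
β = Cov / Var(R_m) = 48.6888 / 25.6650 = 1.8971
MRP = 7.57% − 2.53% = 5.04%
E(R) = R_f + β × MRP = 2.53% + 1.8971 × 5.04% = 12.09%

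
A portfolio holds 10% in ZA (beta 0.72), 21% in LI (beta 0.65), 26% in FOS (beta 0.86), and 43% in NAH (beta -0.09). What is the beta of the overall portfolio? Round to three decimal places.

β_P = Σ w_i β_i = 0.10×0.72 + 0.21×0.65 + 0.26×0.86 + 0.43×-0.09 = 0.3934

0.393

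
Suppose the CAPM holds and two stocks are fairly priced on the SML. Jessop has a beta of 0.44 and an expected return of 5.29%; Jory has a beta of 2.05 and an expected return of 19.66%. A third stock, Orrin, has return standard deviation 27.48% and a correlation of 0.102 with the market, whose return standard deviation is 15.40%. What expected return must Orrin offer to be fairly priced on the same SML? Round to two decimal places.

2.99%

MRP = (19.66% − 5.29%) / (2.05 − 0.44) = 8.9255%
R_f = 5.29% − 0.44 × 8.9255% = 1.3628%
β_Orrin = ρ·σ_i/σ_m = 0.102 × 27.48 / 15.40 = 0.1820
E(R_Orrin) = R_f + β × MRP = 1.3628% + 0.1820 × 8.9255% = 2.99%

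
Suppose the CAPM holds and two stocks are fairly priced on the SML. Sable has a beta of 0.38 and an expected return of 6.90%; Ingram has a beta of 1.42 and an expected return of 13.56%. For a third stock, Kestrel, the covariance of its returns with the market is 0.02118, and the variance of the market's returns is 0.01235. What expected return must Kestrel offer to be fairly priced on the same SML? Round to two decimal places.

MRP = (13.56% − 6.90%) / (1.42 − 0.38) = 6.4038%
R_f = 6.90% − 0.38 × 6.4038% = 4.4666%
β_Kestrel = Cov / Var(R_m) = 0.02118 / 0.01235 = 1.7150
E(R_Kestrel) = R_f + β × MRP = 4.4666% + 1.7150 × 6.4038% = 15.45%

15.45%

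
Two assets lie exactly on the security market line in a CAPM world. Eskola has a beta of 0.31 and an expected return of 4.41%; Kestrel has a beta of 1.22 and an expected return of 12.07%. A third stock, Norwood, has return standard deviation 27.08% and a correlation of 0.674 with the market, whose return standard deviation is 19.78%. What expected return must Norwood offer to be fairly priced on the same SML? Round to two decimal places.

9.57%

MRP = (12.07% − 4.41%) / (1.22 − 0.31) = 8.4176%
R_f = 4.41% − 0.31 × 8.4176% = 1.8005%
β_Norwood = ρ·σ_i/σ_m = 0.674 × 27.08 / 19.78 = 0.9227
E(R_Norwood) = R_f + β × MRP = 1.8005% + 0.9227 × 8.4176% = 9.57%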